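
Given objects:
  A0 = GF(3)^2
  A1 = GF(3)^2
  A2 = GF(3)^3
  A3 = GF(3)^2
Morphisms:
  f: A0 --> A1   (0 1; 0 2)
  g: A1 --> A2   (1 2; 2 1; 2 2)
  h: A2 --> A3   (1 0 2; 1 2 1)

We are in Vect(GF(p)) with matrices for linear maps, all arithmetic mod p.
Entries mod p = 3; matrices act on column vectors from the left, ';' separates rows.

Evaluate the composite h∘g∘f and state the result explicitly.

  e0=(1,0) f-->(0,0) g-->(0,0,0) h-->(0,0)
  e1=(0,1) f-->(1,2) g-->(2,1,0) h-->(2,1)
⟦path⟧: (0 2; 0 1)

Answer: (0 2; 0 1)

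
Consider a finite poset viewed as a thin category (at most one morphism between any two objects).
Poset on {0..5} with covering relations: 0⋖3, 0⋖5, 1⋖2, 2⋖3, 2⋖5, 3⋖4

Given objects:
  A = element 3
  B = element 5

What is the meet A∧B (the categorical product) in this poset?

Answer: NO MEET EXISTS

Derivation:
Lower bounds of A=3 and B=5: {0,1,2}
  maximal lower bounds 0 and 2 are incomparable: neither 0<=2 nor 2<=0
→ no greatest lower bound exists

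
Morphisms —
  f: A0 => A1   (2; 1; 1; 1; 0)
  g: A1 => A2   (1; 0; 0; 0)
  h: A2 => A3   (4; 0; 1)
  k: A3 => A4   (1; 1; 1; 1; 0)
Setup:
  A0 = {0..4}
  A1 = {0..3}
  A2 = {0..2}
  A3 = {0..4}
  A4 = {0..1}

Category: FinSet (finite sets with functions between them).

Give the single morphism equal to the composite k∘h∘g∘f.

  0 f=>2 g=>0 h=>4 k=>0
  1 f=>1 g=>0 h=>4 k=>0
  2 f=>1 g=>0 h=>4 k=>0
  3 f=>1 g=>0 h=>4 k=>0
  4 f=>0 g=>1 h=>0 k=>1
⟦path⟧: (0; 0; 0; 0; 1)

Answer: (0; 0; 0; 0; 1)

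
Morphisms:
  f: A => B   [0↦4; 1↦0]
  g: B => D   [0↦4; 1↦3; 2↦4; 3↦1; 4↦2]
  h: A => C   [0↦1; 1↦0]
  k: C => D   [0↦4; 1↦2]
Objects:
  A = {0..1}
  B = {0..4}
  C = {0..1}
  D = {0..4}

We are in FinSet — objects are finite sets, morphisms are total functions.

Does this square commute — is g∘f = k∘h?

Answer: COMMUTES

Derivation:
Path 1 = f;g:
  0 f=>4 g=>2
  1 f=>0 g=>4
  ⟦path⟧₁ = [0↦2; 1↦4]
Path 2 = h;k:
  0 h=>1 k=>2
  1 h=>0 k=>4
  ⟦path⟧₂ = [0↦2; 1↦4]
Equal? YES — commutes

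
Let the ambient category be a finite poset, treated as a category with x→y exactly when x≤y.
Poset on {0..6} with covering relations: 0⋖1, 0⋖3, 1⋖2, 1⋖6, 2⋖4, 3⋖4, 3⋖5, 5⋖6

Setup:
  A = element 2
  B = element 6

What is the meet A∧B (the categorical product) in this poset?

Common predecessors of 2,6: {0,1}
  0 <= 1
  1 <= 1
glb = 1

Answer: A∧B = 1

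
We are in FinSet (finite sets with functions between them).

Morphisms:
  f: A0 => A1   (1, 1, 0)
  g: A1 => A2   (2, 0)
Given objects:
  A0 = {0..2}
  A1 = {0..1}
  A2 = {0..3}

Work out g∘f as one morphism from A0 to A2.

  0 f=>1 g=>0
  1 f=>1 g=>0
  2 f=>0 g=>2
composite: (0, 0, 2)

Answer: (0, 0, 2)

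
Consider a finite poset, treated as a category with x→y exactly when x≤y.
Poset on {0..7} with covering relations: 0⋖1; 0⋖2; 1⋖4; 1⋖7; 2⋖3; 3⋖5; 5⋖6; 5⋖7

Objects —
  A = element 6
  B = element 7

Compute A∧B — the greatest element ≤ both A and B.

Lower bounds of A=6 and B=7: {0,2,3,5}
  0 ≤ 5
  2 ≤ 5
  3 ≤ 5
  5 ≤ 5
glb = 5

Answer: A∧B = 5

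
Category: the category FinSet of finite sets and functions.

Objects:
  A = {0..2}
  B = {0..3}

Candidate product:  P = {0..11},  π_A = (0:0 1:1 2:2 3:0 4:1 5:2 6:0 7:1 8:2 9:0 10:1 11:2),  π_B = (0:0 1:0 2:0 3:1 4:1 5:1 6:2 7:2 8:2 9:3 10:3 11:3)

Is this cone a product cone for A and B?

Answer: VALID PRODUCT

Derivation:
|A|·|B| = 3·4 = 12;  |P| = 12
Check the pairing map k ↦ (π_A(k), π_B(k)):
  0 : (0,0)
  1 : (1,0)
  2 : (2,0)
  3 : (0,1)
  4 : (1,1)
  5 : (2,1)
  6 : (0,2)
  7 : (1,2)
  8 : (2,2)
  9 : (0,3)
  10 : (1,3)
  11 : (2,3)
distinct pairs in image: 12 / 12 needed
  → bijection onto A×B; projections well-typed.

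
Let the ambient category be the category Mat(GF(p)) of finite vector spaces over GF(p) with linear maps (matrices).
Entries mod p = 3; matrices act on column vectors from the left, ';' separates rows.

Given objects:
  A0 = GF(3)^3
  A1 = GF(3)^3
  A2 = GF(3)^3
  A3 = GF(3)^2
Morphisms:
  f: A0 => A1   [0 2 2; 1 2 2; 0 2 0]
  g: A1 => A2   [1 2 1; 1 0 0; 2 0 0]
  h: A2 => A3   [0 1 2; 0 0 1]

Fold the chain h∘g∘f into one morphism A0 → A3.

Answer: [0 1 1; 0 1 1]

Derivation:
  e0=(1,0,0) f=>(0,1,0) g=>(2,0,0) h=>(0,0)
  e1=(0,1,0) f=>(2,2,2) g=>(2,2,1) h=>(1,1)
  e2=(0,0,1) f=>(2,2,0) g=>(0,2,1) h=>(1,1)
composite: [0 1 1; 0 1 1]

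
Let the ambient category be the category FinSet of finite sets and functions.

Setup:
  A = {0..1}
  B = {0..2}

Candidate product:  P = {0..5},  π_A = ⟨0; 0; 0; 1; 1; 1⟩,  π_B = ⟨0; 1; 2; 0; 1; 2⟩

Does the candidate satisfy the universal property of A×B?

|A|·|B| = 2·3 = 6;  |P| = 6
Check the pairing map k ↦ (π_A(k), π_B(k)):
  0 ↦ (0,0)
  1 ↦ (0,1)
  2 ↦ (0,2)
  3 ↦ (1,0)
  4 ↦ (1,1)
  5 ↦ (1,2)
distinct pairs in image: 6 / 6 needed
  → bijection onto A×B; projections well-typed.

Answer: VALID PRODUCT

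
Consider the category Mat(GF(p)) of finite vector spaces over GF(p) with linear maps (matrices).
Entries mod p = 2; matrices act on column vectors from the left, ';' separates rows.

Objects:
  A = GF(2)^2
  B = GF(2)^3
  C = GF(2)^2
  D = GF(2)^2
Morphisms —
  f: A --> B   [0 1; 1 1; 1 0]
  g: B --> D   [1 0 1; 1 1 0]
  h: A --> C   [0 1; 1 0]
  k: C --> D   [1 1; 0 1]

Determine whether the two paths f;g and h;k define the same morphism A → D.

1) trace f;g:
  e0=⟨1,0⟩ f-->⟨0,1,1⟩ g-->⟨1,1⟩
  e1=⟨0,1⟩ f-->⟨1,1,0⟩ g-->⟨1,0⟩
  ⟦path⟧₁ = [1 1; 1 0]
2) trace h;k:
  e0=⟨1,0⟩ h-->⟨0,1⟩ k-->⟨1,1⟩
  e1=⟨0,1⟩ h-->⟨1,0⟩ k-->⟨1,0⟩
  ⟦path⟧₂ = [1 1; 1 0]
Equal? YES — commutes

Answer: COMMUTES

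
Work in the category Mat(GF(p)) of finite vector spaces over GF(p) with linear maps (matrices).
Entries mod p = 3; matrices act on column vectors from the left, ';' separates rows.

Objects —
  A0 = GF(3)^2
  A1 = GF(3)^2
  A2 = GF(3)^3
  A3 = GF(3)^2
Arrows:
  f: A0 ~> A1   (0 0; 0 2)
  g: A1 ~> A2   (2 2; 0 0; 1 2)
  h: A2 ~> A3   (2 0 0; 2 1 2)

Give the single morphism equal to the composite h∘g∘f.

  e0=⟨1,0⟩ f~>⟨0,0⟩ g~>⟨0,0,0⟩ h~>⟨0,0⟩
  e1=⟨0,1⟩ f~>⟨0,2⟩ g~>⟨1,0,1⟩ h~>⟨2,1⟩
result: (0 2; 0 1)

Answer: (0 2; 0 1)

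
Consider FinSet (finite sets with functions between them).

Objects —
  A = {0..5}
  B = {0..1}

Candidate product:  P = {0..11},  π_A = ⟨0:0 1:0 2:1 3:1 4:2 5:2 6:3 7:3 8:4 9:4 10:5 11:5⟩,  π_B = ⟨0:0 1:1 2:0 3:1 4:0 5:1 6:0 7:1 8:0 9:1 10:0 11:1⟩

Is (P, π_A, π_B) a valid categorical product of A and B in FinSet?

|A|·|B| = 6·2 = 12;  |P| = 12
Check the pairing map k ↦ (π_A(k), π_B(k)):
  0 : (0,0)
  1 : (0,1)
  2 : (1,0)
  3 : (1,1)
  4 : (2,0)
  5 : (2,1)
  6 : (3,0)
  7 : (3,1)
  8 : (4,0)
  9 : (4,1)
  10 : (5,0)
  11 : (5,1)
distinct pairs in image: 12 / 12 needed
  → bijection onto A×B; projections well-typed.

Answer: VALID PRODUCT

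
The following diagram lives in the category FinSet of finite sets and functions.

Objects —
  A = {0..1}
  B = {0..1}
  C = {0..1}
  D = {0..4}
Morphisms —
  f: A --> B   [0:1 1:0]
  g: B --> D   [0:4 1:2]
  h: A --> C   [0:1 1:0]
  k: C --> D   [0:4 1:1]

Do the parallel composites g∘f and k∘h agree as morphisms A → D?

1) trace f;g:
  0 f-->1 g-->2
  1 f-->0 g-->4
  ⟦path⟧₁ = [0:2 1:4]
2) trace h;k:
  0 h-->1 k-->1
  1 h-->0 k-->4
  ⟦path⟧₂ = [0:1 1:4]
Equal? differ; not commutative

Answer: DOES NOT COMMUTE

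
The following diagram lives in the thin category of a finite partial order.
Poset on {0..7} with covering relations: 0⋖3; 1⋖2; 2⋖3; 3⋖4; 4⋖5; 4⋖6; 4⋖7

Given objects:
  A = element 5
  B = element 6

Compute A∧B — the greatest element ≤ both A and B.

Common predecessors of 5,6: {0,1,2,3,4}
  0 <= 4
  1 <= 4
  2 <= 4
  3 <= 4
  4 <= 4
glb = 4

Answer: A∧B = 4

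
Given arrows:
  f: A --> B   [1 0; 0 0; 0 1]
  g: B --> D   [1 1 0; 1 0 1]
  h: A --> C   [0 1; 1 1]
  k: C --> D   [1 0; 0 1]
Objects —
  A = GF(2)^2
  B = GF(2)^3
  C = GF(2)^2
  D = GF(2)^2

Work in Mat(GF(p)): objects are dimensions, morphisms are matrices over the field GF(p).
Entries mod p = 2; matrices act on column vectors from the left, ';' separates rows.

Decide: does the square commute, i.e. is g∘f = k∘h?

1) trace f;g:
  e0=[1,0] f-->[1,0,0] g-->[1,1]
  e1=[0,1] f-->[0,0,1] g-->[0,1]
  ⟦path⟧₁ = [1 0; 1 1]
2) trace h;k:
  e0=[1,0] h-->[0,1] k-->[0,1]
  e1=[0,1] h-->[1,1] k-->[1,1]
  ⟦path⟧₂ = [0 1; 1 1]
Equal? distinct morphisms ✗

Answer: DOES NOT COMMUTE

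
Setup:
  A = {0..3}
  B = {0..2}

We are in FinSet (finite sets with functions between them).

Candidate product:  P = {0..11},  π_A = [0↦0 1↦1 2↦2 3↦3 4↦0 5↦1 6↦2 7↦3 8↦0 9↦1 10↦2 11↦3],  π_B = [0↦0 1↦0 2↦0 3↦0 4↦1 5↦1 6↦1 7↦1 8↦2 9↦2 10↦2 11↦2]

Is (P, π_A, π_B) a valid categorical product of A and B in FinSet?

Answer: VALID PRODUCT

Work:
|A|·|B| = 4·3 = 12;  |P| = 12
Check the pairing map k ↦ (π_A(k), π_B(k)):
  0 ↦ (0,0)
  1 ↦ (1,0)
  2 ↦ (2,0)
  3 ↦ (3,0)
  4 ↦ (0,1)
  5 ↦ (1,1)
  6 ↦ (2,1)
  7 ↦ (3,1)
  8 ↦ (0,2)
  9 ↦ (1,2)
  10 ↦ (2,2)
  11 ↦ (3,2)
distinct pairs in image: 12 / 12 needed
  → bijection onto A×B; projections well-typed.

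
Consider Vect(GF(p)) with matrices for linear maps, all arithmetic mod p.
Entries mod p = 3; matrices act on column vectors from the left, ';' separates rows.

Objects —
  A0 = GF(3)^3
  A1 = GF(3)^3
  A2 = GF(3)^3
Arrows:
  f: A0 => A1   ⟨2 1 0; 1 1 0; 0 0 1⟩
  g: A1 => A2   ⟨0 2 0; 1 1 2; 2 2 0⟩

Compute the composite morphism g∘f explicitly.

  e0=(1,0,0) f=>(2,1,0) g=>(2,0,0)
  e1=(0,1,0) f=>(1,1,0) g=>(2,2,1)
  e2=(0,0,1) f=>(0,0,1) g=>(0,2,0)
⟦path⟧: ⟨2 2 0; 0 2 2; 0 1 0⟩

Answer: ⟨2 2 0; 0 2 2; 0 1 0⟩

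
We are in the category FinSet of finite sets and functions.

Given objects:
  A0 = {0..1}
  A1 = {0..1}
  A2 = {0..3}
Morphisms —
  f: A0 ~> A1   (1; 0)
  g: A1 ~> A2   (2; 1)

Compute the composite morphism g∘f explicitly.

  0 f~>1 g~>1
  1 f~>0 g~>2
composite: (1; 2)

Answer: (1; 2)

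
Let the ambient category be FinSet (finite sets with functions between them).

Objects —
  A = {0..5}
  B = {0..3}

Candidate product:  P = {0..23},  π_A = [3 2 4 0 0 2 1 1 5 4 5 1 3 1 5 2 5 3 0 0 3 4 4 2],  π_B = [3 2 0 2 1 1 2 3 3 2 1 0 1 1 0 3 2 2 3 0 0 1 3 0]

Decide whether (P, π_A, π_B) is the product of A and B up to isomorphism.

Answer: VALID PRODUCT

Trace:
|A|·|B| = 6·4 = 24;  |P| = 24
Check the pairing map k ↦ (π_A(k), π_B(k)):
  0 ↦ (3,3)
  1 ↦ (2,2)
  2 ↦ (4,0)
  3 ↦ (0,2)
  4 ↦ (0,1)
  5 ↦ (2,1)
  6 ↦ (1,2)
  7 ↦ (1,3)
  8 ↦ (5,3)
  9 ↦ (4,2)
  10 ↦ (5,1)
  11 ↦ (1,0)
  12 ↦ (3,1)
  13 ↦ (1,1)
  14 ↦ (5,0)
  15 ↦ (2,3)
  16 ↦ (5,2)
  17 ↦ (3,2)
  18 ↦ (0,3)
  19 ↦ (0,0)
  20 ↦ (3,0)
  21 ↦ (4,1)
  22 ↦ (4,3)
  23 ↦ (2,0)
distinct pairs in image: 24 / 24 needed
  → bijection onto A×B; projections well-typed.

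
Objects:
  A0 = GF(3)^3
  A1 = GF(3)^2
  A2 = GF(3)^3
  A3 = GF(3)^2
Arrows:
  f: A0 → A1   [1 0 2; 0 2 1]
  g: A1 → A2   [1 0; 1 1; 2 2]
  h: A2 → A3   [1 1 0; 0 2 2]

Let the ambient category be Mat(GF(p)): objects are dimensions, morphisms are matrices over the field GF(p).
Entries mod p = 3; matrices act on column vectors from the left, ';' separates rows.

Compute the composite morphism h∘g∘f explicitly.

Answer: [2 2 2; 0 0 0]

Derivation:
  e0=[1,0,0] f→[1,0] g→[1,1,2] h→[2,0]
  e1=[0,1,0] f→[0,2] g→[0,2,1] h→[2,0]
  e2=[0,0,1] f→[2,1] g→[2,0,0] h→[2,0]
composite: [2 2 2; 0 0 0]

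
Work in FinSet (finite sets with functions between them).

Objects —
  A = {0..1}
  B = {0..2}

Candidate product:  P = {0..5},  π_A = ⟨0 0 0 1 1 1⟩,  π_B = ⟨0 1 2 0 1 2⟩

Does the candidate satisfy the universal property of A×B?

|A|·|B| = 2·3 = 6;  |P| = 6
Check the pairing map k ↦ (π_A(k), π_B(k)):
  0 ↦ (0,0)
  1 ↦ (0,1)
  2 ↦ (0,2)
  3 ↦ (1,0)
  4 ↦ (1,1)
  5 ↦ (1,2)
distinct pairs in image: 6 / 6 needed
  → bijection onto A×B; projections well-typed.

Answer: VALID PRODUCT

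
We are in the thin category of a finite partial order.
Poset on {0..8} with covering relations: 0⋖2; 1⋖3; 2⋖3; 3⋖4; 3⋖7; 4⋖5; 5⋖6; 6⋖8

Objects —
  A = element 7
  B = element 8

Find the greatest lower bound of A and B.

Answer: A∧B = 3

Derivation:
Lower bounds of A=7 and B=8: {0,1,2,3}
  0 ≤ 3
  1 ≤ 3
  2 ≤ 3
  3 ≤ 3
glb = 3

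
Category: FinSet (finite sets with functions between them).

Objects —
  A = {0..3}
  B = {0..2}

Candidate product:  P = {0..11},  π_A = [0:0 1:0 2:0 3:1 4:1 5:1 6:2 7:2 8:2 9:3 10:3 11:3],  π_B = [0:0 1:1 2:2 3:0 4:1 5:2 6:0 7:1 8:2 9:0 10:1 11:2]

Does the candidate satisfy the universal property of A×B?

Answer: VALID PRODUCT

Derivation:
|A|·|B| = 4·3 = 12;  |P| = 12
Check the pairing map k ↦ (π_A(k), π_B(k)):
  0 : (0,0)
  1 : (0,1)
  2 : (0,2)
  3 : (1,0)
  4 : (1,1)
  5 : (1,2)
  6 : (2,0)
  7 : (2,1)
  8 : (2,2)
  9 : (3,0)
  10 : (3,1)
  11 : (3,2)
distinct pairs in image: 12 / 12 needed
  → bijection onto A×B; projections well-typed.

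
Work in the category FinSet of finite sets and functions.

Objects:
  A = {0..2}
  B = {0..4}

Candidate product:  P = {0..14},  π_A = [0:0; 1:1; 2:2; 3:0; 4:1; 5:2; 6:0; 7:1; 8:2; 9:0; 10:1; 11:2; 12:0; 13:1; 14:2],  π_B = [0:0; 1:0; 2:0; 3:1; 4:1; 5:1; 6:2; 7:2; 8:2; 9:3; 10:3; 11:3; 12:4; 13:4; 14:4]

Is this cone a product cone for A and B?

Answer: VALID PRODUCT

Work:
|A|·|B| = 3·5 = 15;  |P| = 15
Check the pairing map k ↦ (π_A(k), π_B(k)):
  0 : (0,0)
  1 : (1,0)
  2 : (2,0)
  3 : (0,1)
  4 : (1,1)
  5 : (2,1)
  6 : (0,2)
  7 : (1,2)
  8 : (2,2)
  9 : (0,3)
  10 : (1,3)
  11 : (2,3)
  12 : (0,4)
  13 : (1,4)
  14 : (2,4)
distinct pairs in image: 15 / 15 needed
  → bijection onto A×B; projections well-typed.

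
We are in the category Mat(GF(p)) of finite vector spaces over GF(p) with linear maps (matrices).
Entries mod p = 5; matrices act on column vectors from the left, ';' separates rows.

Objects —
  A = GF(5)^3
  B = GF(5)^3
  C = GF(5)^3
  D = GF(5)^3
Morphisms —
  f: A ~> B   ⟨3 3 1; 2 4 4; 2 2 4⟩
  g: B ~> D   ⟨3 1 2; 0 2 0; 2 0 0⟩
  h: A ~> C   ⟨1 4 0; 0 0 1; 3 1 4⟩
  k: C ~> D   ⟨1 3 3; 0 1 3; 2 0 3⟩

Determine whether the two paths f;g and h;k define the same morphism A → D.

1) trace f;g:
  e0=(1,0,0) f~>(3,2,2) g~>(0,4,1)
  e1=(0,1,0) f~>(3,4,2) g~>(2,3,1)
  e2=(0,0,1) f~>(1,4,4) g~>(0,3,2)
  result₁ = ⟨0 2 0; 4 3 3; 1 1 2⟩
2) trace h;k:
  e0=(1,0,0) h~>(1,0,3) k~>(0,4,1)
  e1=(0,1,0) h~>(4,0,1) k~>(2,3,1)
  e2=(0,0,1) h~>(0,1,4) k~>(0,3,2)
  result₂ = ⟨0 2 0; 4 3 3; 1 1 2⟩
Equal? YES — commutes

Answer: COMMUTES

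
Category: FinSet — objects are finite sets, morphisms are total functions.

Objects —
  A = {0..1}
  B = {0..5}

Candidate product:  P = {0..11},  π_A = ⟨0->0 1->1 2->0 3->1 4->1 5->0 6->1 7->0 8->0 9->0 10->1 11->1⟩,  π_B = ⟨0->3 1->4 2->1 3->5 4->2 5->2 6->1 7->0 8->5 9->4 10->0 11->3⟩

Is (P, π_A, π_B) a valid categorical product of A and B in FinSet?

Answer: VALID PRODUCT

Work:
|A|·|B| = 2·6 = 12;  |P| = 12
Check the pairing map k ↦ (π_A(k), π_B(k)):
  0 -> (0,3)
  1 -> (1,4)
  2 -> (0,1)
  3 -> (1,5)
  4 -> (1,2)
  5 -> (0,2)
  6 -> (1,1)
  7 -> (0,0)
  8 -> (0,5)
  9 -> (0,4)
  10 -> (1,0)
  11 -> (1,3)
distinct pairs in image: 12 / 12 needed
  → bijection onto A×B; projections well-typed.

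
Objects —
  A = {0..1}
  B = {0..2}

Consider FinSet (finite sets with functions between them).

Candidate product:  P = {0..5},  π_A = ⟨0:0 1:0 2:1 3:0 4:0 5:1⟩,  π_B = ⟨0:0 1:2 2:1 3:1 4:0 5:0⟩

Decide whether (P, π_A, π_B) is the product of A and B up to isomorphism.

Answer: NOT A VALID PRODUCT — duplicate pair at indices 0,4

Trace:
|A|·|B| = 2·3 = 6;  |P| = 6
Check the pairing map k ↦ (π_A(k), π_B(k)):
  0 : (0,0)
  1 : (0,2)
  2 : (1,1)
  3 : (0,1)
  4 : (0,0)  ✗ repeats pair of k=0
  5 : (1,0)
distinct pairs in image: 5 / 6 needed
  → (0,0) hit at k=0 and k=4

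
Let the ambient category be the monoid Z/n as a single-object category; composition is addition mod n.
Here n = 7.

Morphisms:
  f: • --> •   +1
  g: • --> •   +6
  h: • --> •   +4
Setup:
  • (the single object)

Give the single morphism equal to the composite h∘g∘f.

Answer: +4

Trace:
  0 +1≡1 +6≡0 +4≡4  (mod 7)
⟦path⟧: +4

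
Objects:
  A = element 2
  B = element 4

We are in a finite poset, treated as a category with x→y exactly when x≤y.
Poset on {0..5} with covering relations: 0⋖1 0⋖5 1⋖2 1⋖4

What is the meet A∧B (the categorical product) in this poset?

Common predecessors of 2,4: {0,1}
  0 ≤ 1
  1 ≤ 1
glb = 1

Answer: A∧B = 1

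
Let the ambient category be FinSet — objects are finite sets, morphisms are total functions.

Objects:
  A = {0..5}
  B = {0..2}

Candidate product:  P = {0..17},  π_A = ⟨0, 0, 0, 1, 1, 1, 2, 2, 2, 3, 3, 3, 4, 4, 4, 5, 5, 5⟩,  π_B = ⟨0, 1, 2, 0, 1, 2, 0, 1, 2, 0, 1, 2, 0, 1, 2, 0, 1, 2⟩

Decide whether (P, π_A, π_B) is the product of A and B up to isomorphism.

|A|·|B| = 6·3 = 18;  |P| = 18
Check the pairing map k ↦ (π_A(k), π_B(k)):
  0 ↦ (0,0)
  1 ↦ (0,1)
  2 ↦ (0,2)
  3 ↦ (1,0)
  4 ↦ (1,1)
  5 ↦ (1,2)
  6 ↦ (2,0)
  7 ↦ (2,1)
  8 ↦ (2,2)
  9 ↦ (3,0)
  10 ↦ (3,1)
  11 ↦ (3,2)
  12 ↦ (4,0)
  13 ↦ (4,1)
  14 ↦ (4,2)
  15 ↦ (5,0)
  16 ↦ (5,1)
  17 ↦ (5,2)
distinct pairs in image: 18 / 18 needed
  → bijection onto A×B; projections well-typed.

Answer: VALID PRODUCT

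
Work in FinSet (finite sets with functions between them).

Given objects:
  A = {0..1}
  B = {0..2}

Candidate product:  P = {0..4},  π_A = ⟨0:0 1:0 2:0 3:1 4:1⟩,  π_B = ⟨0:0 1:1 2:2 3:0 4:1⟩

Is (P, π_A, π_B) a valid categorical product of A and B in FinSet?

Answer: NOT A VALID PRODUCT — |P|=5 ≠ |A|·|B|=6

Trace:
|A|·|B| = 2·3 = 6;  |P| = 5
  → cardinalities differ; no bijection possible.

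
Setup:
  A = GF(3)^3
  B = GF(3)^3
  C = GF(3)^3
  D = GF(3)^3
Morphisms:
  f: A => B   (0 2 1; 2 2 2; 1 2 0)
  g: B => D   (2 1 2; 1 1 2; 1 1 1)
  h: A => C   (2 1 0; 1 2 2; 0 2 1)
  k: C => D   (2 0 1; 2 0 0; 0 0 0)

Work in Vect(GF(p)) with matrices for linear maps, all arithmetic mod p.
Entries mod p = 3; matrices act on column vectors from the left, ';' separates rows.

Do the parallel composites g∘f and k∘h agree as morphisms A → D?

Answer: COMMUTES

Trace:
Along f;g (path 1):
  e0=[1,0,0] f=>[0,2,1] g=>[1,1,0]
  e1=[0,1,0] f=>[2,2,2] g=>[1,2,0]
  e2=[0,0,1] f=>[1,2,0] g=>[1,0,0]
  result₁ = (1 1 1; 1 2 0; 0 0 0)
Along h;k (path 2):
  e0=[1,0,0] h=>[2,1,0] k=>[1,1,0]
  e1=[0,1,0] h=>[1,2,2] k=>[1,2,0]
  e2=[0,0,1] h=>[0,2,1] k=>[1,0,0]
  result₂ = (1 1 1; 1 2 0; 0 0 0)
Equal? same morphism ✓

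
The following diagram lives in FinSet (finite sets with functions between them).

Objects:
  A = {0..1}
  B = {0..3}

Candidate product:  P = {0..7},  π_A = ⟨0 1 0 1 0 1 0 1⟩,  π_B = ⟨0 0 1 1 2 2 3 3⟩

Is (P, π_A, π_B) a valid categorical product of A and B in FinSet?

Answer: VALID PRODUCT

Work:
|A|·|B| = 2·4 = 8;  |P| = 8
Check the pairing map k ↦ (π_A(k), π_B(k)):
  0 -> (0,0)
  1 -> (1,0)
  2 -> (0,1)
  3 -> (1,1)
  4 -> (0,2)
  5 -> (1,2)
  6 -> (0,3)
  7 -> (1,3)
distinct pairs in image: 8 / 8 needed
  → bijection onto A×B; projections well-typed.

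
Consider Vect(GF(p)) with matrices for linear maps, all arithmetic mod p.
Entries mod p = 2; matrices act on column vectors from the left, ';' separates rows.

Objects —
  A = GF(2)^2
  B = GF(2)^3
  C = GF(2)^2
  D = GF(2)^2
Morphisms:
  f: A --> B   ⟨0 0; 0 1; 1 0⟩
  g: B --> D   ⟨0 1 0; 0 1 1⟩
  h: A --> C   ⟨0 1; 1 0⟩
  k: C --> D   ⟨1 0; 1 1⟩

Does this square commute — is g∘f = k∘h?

Answer: COMMUTES

Work:
Path 1 = f;g:
  e0=[1,0] f-->[0,0,1] g-->[0,1]
  e1=[0,1] f-->[0,1,0] g-->[1,1]
  result₁ = ⟨0 1; 1 1⟩
Path 2 = h;k:
  e0=[1,0] h-->[0,1] k-->[0,1]
  e1=[0,1] h-->[1,0] k-->[1,1]
  result₂ = ⟨0 1; 1 1⟩
Equal? YES — commutes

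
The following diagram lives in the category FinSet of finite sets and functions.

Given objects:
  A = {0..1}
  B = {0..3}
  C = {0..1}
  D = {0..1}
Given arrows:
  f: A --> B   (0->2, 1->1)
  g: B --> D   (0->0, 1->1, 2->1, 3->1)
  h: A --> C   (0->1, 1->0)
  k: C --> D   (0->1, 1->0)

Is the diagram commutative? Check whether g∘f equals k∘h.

Answer: DOES NOT COMMUTE

Trace:
Along f;g (path 1):
  0 f-->2 g-->1
  1 f-->1 g-->1
  ⟦path⟧₁ = (0->1, 1->1)
Along h;k (path 2):
  0 h-->1 k-->0
  1 h-->0 k-->1
  ⟦path⟧₂ = (0->0, 1->1)
Equal? distinct morphisms ✗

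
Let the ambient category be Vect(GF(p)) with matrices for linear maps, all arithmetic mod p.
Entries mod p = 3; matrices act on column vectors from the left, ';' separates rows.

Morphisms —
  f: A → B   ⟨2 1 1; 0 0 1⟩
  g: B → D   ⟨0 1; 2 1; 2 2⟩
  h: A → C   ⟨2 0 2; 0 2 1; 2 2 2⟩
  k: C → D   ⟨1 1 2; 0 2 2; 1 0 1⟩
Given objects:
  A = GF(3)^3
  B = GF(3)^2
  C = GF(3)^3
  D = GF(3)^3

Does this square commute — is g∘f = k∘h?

Along f;g (path 1):
  e0=⟨1,0,0⟩ f→⟨2,0⟩ g→⟨0,1,1⟩
  e1=⟨0,1,0⟩ f→⟨1,0⟩ g→⟨0,2,2⟩
  e2=⟨0,0,1⟩ f→⟨1,1⟩ g→⟨1,0,1⟩
  result₁ = ⟨0 0 1; 1 2 0; 1 2 1⟩
Along h;k (path 2):
  e0=⟨1,0,0⟩ h→⟨2,0,2⟩ k→⟨0,1,1⟩
  e1=⟨0,1,0⟩ h→⟨0,2,2⟩ k→⟨0,2,2⟩
  e2=⟨0,0,1⟩ h→⟨2,1,2⟩ k→⟨1,0,1⟩
  result₂ = ⟨0 0 1; 1 2 0; 1 2 1⟩
Equal? equal; square commutes

Answer: COMMUTES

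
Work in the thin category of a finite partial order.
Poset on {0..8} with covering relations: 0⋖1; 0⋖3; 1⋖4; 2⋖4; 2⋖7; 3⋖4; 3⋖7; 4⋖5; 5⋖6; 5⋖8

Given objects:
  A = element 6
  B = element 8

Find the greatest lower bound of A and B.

Common predecessors of 6,8: {0,1,2,3,4,5}
  0 ⊑ 5
  1 ⊑ 5
  2 ⊑ 5
  3 ⊑ 5
  4 ⊑ 5
  5 ⊑ 5
glb = 5

Answer: A∧B = 5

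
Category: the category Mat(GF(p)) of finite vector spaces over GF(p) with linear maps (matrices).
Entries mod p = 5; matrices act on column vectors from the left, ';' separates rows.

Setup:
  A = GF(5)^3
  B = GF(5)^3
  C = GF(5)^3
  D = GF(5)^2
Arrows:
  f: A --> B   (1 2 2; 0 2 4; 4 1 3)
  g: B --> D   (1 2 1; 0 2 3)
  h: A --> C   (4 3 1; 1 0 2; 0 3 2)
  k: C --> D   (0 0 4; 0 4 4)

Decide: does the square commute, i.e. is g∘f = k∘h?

Path 1 = f;g:
  e0=(1,0,0) f-->(1,0,4) g-->(0,2)
  e1=(0,1,0) f-->(2,2,1) g-->(2,2)
  e2=(0,0,1) f-->(2,4,3) g-->(3,2)
  composite₁ = (0 2 3; 2 2 2)
Path 2 = h;k:
  e0=(1,0,0) h-->(4,1,0) k-->(0,4)
  e1=(0,1,0) h-->(3,0,3) k-->(2,2)
  e2=(0,0,1) h-->(1,2,2) k-->(3,1)
  composite₂ = (0 2 3; 4 2 1)
Equal? NO — does not commute

Answer: DOES NOT COMMUTE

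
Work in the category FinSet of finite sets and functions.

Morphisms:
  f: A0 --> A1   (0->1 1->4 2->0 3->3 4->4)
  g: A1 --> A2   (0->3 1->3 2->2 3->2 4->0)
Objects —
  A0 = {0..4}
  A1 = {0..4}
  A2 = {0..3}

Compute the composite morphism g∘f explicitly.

Answer: (0->3 1->0 2->3 3->2 4->0)

Work:
  0 f-->1 g-->3
  1 f-->4 g-->0
  2 f-->0 g-->3
  3 f-->3 g-->2
  4 f-->4 g-->0
result: (0->3 1->0 2->3 3->2 4->0)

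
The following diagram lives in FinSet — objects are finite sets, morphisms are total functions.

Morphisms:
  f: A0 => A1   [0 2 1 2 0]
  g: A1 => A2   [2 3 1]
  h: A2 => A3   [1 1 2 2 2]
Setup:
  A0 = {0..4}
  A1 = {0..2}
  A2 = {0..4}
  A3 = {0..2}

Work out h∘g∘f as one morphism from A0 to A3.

Answer: [2 1 2 1 2]

Work:
  0 f=>0 g=>2 h=>2
  1 f=>2 g=>1 h=>1
  2 f=>1 g=>3 h=>2
  3 f=>2 g=>1 h=>1
  4 f=>0 g=>2 h=>2
result: [2 1 2 1 2]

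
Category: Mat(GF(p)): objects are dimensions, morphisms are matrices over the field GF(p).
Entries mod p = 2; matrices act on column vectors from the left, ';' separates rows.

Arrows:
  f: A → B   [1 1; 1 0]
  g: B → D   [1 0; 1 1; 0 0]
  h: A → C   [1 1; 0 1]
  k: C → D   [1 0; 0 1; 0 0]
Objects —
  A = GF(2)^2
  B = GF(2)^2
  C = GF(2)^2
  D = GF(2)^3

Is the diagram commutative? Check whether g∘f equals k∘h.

Along f;g (path 1):
  e0=[1,0] f→[1,1] g→[1,0,0]
  e1=[0,1] f→[1,0] g→[1,1,0]
  ⟦path⟧₁ = [1 1; 0 1; 0 0]
Along h;k (path 2):
  e0=[1,0] h→[1,0] k→[1,0,0]
  e1=[0,1] h→[1,1] k→[1,1,0]
  ⟦path⟧₂ = [1 1; 0 1; 0 0]
Equal? YES — commutes

Answer: COMMUTES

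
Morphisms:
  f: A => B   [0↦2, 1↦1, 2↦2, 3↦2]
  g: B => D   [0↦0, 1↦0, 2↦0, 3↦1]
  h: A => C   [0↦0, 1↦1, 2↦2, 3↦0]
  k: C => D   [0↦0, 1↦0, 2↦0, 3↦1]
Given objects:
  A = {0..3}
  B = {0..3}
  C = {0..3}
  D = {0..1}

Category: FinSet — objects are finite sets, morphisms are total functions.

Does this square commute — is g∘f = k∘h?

1) trace f;g:
  0 f=>2 g=>0
  1 f=>1 g=>0
  2 f=>2 g=>0
  3 f=>2 g=>0
  composite₁ = [0↦0, 1↦0, 2↦0, 3↦0]
2) trace h;k:
  0 h=>0 k=>0
  1 h=>1 k=>0
  2 h=>2 k=>0
  3 h=>0 k=>0
  composite₂ = [0↦0, 1↦0, 2↦0, 3↦0]
Equal? YES — commutes

Answer: COMMUTES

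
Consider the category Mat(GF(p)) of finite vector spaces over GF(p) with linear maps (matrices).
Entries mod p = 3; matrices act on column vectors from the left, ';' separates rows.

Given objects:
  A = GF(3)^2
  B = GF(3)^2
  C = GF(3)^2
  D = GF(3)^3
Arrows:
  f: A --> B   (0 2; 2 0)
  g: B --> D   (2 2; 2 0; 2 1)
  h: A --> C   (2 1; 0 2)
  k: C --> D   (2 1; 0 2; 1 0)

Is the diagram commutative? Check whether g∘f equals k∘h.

Along f;g (path 1):
  e0=(1,0) f-->(0,2) g-->(1,0,2)
  e1=(0,1) f-->(2,0) g-->(1,1,1)
  result₁ = (1 1; 0 1; 2 1)
Along h;k (path 2):
  e0=(1,0) h-->(2,0) k-->(1,0,2)
  e1=(0,1) h-->(1,2) k-->(1,1,1)
  result₂ = (1 1; 0 1; 2 1)
Equal? YES — commutes

Answer: COMMUTES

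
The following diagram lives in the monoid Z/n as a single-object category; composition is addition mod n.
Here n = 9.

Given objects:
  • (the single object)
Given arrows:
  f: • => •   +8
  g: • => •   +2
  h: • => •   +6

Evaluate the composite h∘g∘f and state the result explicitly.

Answer: +7

Trace:
  0 +8≡8 +2≡1 +6≡7  (mod 9)
composite: +7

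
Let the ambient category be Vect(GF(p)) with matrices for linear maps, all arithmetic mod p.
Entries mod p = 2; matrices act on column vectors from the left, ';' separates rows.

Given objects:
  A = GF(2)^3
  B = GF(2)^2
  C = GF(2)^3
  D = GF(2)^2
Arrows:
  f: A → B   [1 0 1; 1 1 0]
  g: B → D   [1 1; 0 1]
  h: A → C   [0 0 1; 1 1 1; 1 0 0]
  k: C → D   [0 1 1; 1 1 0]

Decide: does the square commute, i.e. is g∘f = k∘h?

1) trace f;g:
  e0=[1,0,0] f→[1,1] g→[0,1]
  e1=[0,1,0] f→[0,1] g→[1,1]
  e2=[0,0,1] f→[1,0] g→[1,0]
  composite₁ = [0 1 1; 1 1 0]
2) trace h;k:
  e0=[1,0,0] h→[0,1,1] k→[0,1]
  e1=[0,1,0] h→[0,1,0] k→[1,1]
  e2=[0,0,1] h→[1,1,0] k→[1,0]
  composite₂ = [0 1 1; 1 1 0]
Equal? same morphism ✓

Answer: COMMUTES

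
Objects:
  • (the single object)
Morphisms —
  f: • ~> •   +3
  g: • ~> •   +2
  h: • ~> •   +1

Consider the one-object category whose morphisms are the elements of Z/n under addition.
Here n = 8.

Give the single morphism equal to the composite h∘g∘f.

Answer: +6

Work:
  0 +3≡3 +2≡5 +1≡6  (mod 8)
⟦path⟧: +6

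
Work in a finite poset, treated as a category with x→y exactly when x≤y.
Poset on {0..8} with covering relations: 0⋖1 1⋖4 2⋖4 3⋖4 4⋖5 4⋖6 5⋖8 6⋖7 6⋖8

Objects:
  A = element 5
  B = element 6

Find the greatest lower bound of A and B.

Answer: A∧B = 4

Work:
Common predecessors of 5,6: {0,1,2,3,4}
  0 ≤ 4
  1 ≤ 4
  2 ≤ 4
  3 ≤ 4
  4 ≤ 4
glb = 4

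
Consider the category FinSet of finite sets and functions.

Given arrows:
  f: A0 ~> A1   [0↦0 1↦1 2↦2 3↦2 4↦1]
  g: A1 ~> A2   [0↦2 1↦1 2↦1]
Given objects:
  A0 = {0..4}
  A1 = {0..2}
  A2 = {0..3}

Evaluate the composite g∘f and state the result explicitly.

Answer: [0↦2 1↦1 2↦1 3↦1 4↦1]

Work:
  0 f~>0 g~>2
  1 f~>1 g~>1
  2 f~>2 g~>1
  3 f~>2 g~>1
  4 f~>1 g~>1
composite: [0↦2 1↦1 2↦1 3↦1 4↦1]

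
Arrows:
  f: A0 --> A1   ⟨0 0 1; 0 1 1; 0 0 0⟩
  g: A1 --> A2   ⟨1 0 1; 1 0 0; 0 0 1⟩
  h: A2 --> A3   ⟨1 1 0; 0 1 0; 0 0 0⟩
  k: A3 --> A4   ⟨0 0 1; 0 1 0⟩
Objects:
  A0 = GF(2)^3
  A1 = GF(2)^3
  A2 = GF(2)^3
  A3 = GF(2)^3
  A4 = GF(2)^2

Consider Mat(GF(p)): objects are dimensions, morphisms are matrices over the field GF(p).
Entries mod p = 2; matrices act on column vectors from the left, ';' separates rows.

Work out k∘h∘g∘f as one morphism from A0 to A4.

  e0=[1,0,0] f-->[0,0,0] g-->[0,0,0] h-->[0,0,0] k-->[0,0]
  e1=[0,1,0] f-->[0,1,0] g-->[0,0,0] h-->[0,0,0] k-->[0,0]
  e2=[0,0,1] f-->[1,1,0] g-->[1,1,0] h-->[0,1,0] k-->[0,1]
composite: ⟨0 0 0; 0 0 1⟩

Answer: ⟨0 0 0; 0 0 1⟩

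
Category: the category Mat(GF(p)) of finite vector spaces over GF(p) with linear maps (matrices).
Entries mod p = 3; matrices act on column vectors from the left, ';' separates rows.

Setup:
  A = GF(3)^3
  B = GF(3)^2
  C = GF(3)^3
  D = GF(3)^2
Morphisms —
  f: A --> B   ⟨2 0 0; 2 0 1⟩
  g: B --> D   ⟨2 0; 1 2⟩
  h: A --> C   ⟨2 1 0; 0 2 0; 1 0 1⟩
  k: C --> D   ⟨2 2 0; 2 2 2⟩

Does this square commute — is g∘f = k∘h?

Answer: COMMUTES

Derivation:
Along f;g (path 1):
  e0=(1,0,0) f-->(2,2) g-->(1,0)
  e1=(0,1,0) f-->(0,0) g-->(0,0)
  e2=(0,0,1) f-->(0,1) g-->(0,2)
  composite₁ = ⟨1 0 0; 0 0 2⟩
Along h;k (path 2):
  e0=(1,0,0) h-->(2,0,1) k-->(1,0)
  e1=(0,1,0) h-->(1,2,0) k-->(0,0)
  e2=(0,0,1) h-->(0,0,1) k-->(0,2)
  composite₂ = ⟨1 0 0; 0 0 2⟩
Equal? same morphism ✓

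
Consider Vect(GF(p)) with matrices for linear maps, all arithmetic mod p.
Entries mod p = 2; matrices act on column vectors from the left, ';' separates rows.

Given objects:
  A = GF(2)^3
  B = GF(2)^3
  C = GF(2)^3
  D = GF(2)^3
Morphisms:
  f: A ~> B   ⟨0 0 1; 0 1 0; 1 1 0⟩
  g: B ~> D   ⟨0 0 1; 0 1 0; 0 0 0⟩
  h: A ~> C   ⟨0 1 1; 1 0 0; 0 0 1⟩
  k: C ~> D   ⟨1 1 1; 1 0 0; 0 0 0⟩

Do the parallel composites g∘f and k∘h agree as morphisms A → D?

Answer: DOES NOT COMMUTE

Trace:
Along f;g (path 1):
  e0=⟨1,0,0⟩ f~>⟨0,0,1⟩ g~>⟨1,0,0⟩
  e1=⟨0,1,0⟩ f~>⟨0,1,1⟩ g~>⟨1,1,0⟩
  e2=⟨0,0,1⟩ f~>⟨1,0,0⟩ g~>⟨0,0,0⟩
  result₁ = ⟨1 1 0; 0 1 0; 0 0 0⟩
Along h;k (path 2):
  e0=⟨1,0,0⟩ h~>⟨0,1,0⟩ k~>⟨1,0,0⟩
  e1=⟨0,1,0⟩ h~>⟨1,0,0⟩ k~>⟨1,1,0⟩
  e2=⟨0,0,1⟩ h~>⟨1,0,1⟩ k~>⟨0,1,0⟩
  result₂ = ⟨1 1 0; 0 1 1; 0 0 0⟩
Equal? distinct morphisms ✗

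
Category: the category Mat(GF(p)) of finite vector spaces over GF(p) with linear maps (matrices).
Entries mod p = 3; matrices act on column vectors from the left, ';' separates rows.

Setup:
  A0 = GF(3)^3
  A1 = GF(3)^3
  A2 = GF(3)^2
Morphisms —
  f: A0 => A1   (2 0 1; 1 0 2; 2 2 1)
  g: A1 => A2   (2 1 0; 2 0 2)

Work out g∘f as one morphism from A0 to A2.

Answer: (2 0 1; 2 1 1)

Derivation:
  e0=(1,0,0) f=>(2,1,2) g=>(2,2)
  e1=(0,1,0) f=>(0,0,2) g=>(0,1)
  e2=(0,0,1) f=>(1,2,1) g=>(1,1)
⟦path⟧: (2 0 1; 2 1 1)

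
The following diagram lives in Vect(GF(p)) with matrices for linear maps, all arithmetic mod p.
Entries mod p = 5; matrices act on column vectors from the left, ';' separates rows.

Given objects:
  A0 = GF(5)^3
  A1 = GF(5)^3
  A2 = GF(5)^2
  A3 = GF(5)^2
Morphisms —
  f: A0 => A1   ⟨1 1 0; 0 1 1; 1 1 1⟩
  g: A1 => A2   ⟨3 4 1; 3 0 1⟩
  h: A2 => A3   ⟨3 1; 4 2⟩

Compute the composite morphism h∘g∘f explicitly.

Answer: ⟨1 3 1; 4 0 2⟩

Work:
  e0=(1,0,0) f=>(1,0,1) g=>(4,4) h=>(1,4)
  e1=(0,1,0) f=>(1,1,1) g=>(3,4) h=>(3,0)
  e2=(0,0,1) f=>(0,1,1) g=>(0,1) h=>(1,2)
composite: ⟨1 3 1; 4 0 2⟩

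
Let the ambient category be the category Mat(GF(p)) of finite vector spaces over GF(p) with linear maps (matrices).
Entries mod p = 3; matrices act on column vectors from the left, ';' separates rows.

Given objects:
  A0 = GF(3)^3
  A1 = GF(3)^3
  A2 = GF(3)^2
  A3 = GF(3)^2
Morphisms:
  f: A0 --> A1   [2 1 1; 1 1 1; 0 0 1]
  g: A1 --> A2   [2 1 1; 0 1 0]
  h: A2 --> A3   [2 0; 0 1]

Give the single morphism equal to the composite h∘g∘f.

  e0=⟨1,0,0⟩ f-->⟨2,1,0⟩ g-->⟨2,1⟩ h-->⟨1,1⟩
  e1=⟨0,1,0⟩ f-->⟨1,1,0⟩ g-->⟨0,1⟩ h-->⟨0,1⟩
  e2=⟨0,0,1⟩ f-->⟨1,1,1⟩ g-->⟨1,1⟩ h-->⟨2,1⟩
⟦path⟧: [1 0 2; 1 1 1]

Answer: [1 0 2; 1 1 1]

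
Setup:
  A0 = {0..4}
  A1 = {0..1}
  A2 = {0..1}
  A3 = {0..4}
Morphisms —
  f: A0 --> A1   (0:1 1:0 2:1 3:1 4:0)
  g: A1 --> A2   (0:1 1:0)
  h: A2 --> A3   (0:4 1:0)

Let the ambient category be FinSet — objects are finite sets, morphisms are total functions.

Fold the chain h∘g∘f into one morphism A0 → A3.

Answer: (0:4 1:0 2:4 3:4 4:0)

Trace:
  0 f-->1 g-->0 h-->4
  1 f-->0 g-->1 h-->0
  2 f-->1 g-->0 h-->4
  3 f-->1 g-->0 h-->4
  4 f-->0 g-->1 h-->0
result: (0:4 1:0 2:4 3:4 4:0)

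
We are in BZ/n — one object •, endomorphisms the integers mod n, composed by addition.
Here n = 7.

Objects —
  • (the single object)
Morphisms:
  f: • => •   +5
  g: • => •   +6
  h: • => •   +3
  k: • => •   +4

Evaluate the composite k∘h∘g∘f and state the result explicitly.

  0 +5≡5 +6≡4 +3≡0 +4≡4  (mod 7)
⟦path⟧: +4

Answer: +4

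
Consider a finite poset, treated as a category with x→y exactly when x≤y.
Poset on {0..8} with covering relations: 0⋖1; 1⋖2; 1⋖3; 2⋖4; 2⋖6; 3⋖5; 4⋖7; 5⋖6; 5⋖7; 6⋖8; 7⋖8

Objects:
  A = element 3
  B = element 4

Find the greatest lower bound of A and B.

Answer: A∧B = 1

Trace:
{x : x<=A ∧ x<=B} = {0,1}  (A=3, B=4)
  0 <= 1
  1 <= 1
glb = 1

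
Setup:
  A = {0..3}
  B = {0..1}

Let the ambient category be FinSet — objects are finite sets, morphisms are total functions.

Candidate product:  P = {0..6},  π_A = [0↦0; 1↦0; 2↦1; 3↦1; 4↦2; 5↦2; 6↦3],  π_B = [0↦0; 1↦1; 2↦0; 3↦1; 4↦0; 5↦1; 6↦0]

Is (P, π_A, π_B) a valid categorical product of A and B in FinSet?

|A|·|B| = 4·2 = 8;  |P| = 7
  → cardinalities differ; no bijection possible.

Answer: NOT A VALID PRODUCT — |P|=7 ≠ |A|·|B|=8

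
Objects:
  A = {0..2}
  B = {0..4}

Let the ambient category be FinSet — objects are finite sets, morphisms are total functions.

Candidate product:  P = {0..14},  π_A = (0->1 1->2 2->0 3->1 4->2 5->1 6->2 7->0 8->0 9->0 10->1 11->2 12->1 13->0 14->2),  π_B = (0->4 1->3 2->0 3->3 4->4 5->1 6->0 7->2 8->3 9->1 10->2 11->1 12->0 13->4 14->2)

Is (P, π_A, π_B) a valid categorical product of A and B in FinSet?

|A|·|B| = 3·5 = 15;  |P| = 15
Check the pairing map k ↦ (π_A(k), π_B(k)):
  0 -> (1,4)
  1 -> (2,3)
  2 -> (0,0)
  3 -> (1,3)
  4 -> (2,4)
  5 -> (1,1)
  6 -> (2,0)
  7 -> (0,2)
  8 -> (0,3)
  9 -> (0,1)
  10 -> (1,2)
  11 -> (2,1)
  12 -> (1,0)
  13 -> (0,4)
  14 -> (2,2)
distinct pairs in image: 15 / 15 needed
  → bijection onto A×B; projections well-typed.

Answer: VALID PRODUCT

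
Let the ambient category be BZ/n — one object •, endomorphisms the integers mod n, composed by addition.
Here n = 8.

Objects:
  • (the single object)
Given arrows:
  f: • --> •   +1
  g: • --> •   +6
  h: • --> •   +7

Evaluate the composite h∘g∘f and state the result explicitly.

Answer: +6

Trace:
  0 +1≡1 +6≡7 +7≡6  (mod 8)
composite: +6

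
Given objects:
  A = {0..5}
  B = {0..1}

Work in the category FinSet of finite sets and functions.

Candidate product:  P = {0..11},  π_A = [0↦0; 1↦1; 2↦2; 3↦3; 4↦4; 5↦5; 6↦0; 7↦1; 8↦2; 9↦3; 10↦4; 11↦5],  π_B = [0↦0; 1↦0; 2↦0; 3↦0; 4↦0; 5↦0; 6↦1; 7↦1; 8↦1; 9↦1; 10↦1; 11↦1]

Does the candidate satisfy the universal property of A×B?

|A|·|B| = 6·2 = 12;  |P| = 12
Check the pairing map k ↦ (π_A(k), π_B(k)):
  0 ↦ (0,0)
  1 ↦ (1,0)
  2 ↦ (2,0)
  3 ↦ (3,0)
  4 ↦ (4,0)
  5 ↦ (5,0)
  6 ↦ (0,1)
  7 ↦ (1,1)
  8 ↦ (2,1)
  9 ↦ (3,1)
  10 ↦ (4,1)
  11 ↦ (5,1)
distinct pairs in image: 12 / 12 needed
  → bijection onto A×B; projections well-typed.

Answer: VALID PRODUCT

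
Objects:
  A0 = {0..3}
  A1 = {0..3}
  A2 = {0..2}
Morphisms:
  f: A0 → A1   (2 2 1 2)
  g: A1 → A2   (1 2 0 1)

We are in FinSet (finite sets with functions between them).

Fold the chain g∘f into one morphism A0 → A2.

  0 f→2 g→0
  1 f→2 g→0
  2 f→1 g→2
  3 f→2 g→0
⟦path⟧: (0 0 2 0)

Answer: (0 0 2 0)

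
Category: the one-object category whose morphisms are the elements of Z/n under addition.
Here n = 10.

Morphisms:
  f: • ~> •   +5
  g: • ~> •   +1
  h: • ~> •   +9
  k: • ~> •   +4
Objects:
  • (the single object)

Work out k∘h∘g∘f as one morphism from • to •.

Answer: +9

Derivation:
  0 +5≡5 +1≡6 +9≡5 +4≡9  (mod 10)
⟦path⟧: +9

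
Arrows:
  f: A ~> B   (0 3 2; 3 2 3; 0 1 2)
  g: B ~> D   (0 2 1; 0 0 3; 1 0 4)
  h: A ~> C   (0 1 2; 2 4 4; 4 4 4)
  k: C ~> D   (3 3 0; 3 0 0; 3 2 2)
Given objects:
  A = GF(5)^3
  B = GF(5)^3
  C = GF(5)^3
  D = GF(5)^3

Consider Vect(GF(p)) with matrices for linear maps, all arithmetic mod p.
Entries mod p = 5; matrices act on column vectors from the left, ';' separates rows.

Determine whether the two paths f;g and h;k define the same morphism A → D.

Answer: DOES NOT COMMUTE

Trace:
1) trace f;g:
  e0=(1,0,0) f~>(0,3,0) g~>(1,0,0)
  e1=(0,1,0) f~>(3,2,1) g~>(0,3,2)
  e2=(0,0,1) f~>(2,3,2) g~>(3,1,0)
  composite₁ = (1 0 3; 0 3 1; 0 2 0)
2) trace h;k:
  e0=(1,0,0) h~>(0,2,4) k~>(1,0,2)
  e1=(0,1,0) h~>(1,4,4) k~>(0,3,4)
  e2=(0,0,1) h~>(2,4,4) k~>(3,1,2)
  composite₂ = (1 0 3; 0 3 1; 2 4 2)
Equal? distinct morphisms ✗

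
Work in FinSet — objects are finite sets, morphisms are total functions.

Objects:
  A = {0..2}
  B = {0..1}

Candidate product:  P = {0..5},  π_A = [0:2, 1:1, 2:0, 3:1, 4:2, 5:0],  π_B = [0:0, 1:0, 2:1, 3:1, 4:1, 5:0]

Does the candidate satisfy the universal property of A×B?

Answer: VALID PRODUCT

Work:
|A|·|B| = 3·2 = 6;  |P| = 6
Check the pairing map k ↦ (π_A(k), π_B(k)):
  0 : (2,0)
  1 : (1,0)
  2 : (0,1)
  3 : (1,1)
  4 : (2,1)
  5 : (0,0)
distinct pairs in image: 6 / 6 needed
  → bijection onto A×B; projections well-typed.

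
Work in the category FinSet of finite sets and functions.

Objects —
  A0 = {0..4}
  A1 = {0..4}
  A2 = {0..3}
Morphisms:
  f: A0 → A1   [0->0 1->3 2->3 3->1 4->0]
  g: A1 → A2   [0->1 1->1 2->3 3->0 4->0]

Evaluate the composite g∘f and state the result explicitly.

  0 f→0 g→1
  1 f→3 g→0
  2 f→3 g→0
  3 f→1 g→1
  4 f→0 g→1
composite: [0->1 1->0 2->0 3->1 4->1]

Answer: [0->1 1->0 2->0 3->1 4->1]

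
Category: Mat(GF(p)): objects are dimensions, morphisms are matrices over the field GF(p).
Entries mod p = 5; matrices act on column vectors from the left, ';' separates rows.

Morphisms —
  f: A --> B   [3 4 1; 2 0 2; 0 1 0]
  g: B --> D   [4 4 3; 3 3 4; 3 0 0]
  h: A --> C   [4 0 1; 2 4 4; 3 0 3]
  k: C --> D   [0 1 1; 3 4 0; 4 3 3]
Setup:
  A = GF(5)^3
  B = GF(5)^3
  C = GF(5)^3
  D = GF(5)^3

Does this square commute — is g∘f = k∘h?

Answer: DOES NOT COMMUTE

Derivation:
Along f;g (path 1):
  e0=(1,0,0) f-->(3,2,0) g-->(0,0,4)
  e1=(0,1,0) f-->(4,0,1) g-->(4,1,2)
  e2=(0,0,1) f-->(1,2,0) g-->(2,4,3)
  composite₁ = [0 4 2; 0 1 4; 4 2 3]
Along h;k (path 2):
  e0=(1,0,0) h-->(4,2,3) k-->(0,0,1)
  e1=(0,1,0) h-->(0,4,0) k-->(4,1,2)
  e2=(0,0,1) h-->(1,4,3) k-->(2,4,0)
  composite₂ = [0 4 2; 0 1 4; 1 2 0]
Equal? distinct morphisms ✗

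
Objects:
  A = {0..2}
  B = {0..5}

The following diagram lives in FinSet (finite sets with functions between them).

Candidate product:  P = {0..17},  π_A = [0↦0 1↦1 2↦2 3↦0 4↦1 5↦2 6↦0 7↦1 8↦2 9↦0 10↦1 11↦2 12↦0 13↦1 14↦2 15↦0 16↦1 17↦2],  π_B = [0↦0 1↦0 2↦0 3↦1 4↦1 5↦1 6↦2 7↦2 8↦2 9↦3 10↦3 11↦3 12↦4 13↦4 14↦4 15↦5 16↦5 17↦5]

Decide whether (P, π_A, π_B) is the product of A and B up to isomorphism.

Answer: VALID PRODUCT

Trace:
|A|·|B| = 3·6 = 18;  |P| = 18
Check the pairing map k ↦ (π_A(k), π_B(k)):
  0 ↦ (0,0)
  1 ↦ (1,0)
  2 ↦ (2,0)
  3 ↦ (0,1)
  4 ↦ (1,1)
  5 ↦ (2,1)
  6 ↦ (0,2)
  7 ↦ (1,2)
  8 ↦ (2,2)
  9 ↦ (0,3)
  10 ↦ (1,3)
  11 ↦ (2,3)
  12 ↦ (0,4)
  13 ↦ (1,4)
  14 ↦ (2,4)
  15 ↦ (0,5)
  16 ↦ (1,5)
  17 ↦ (2,5)
distinct pairs in image: 18 / 18 needed
  → bijection onto A×B; projections well-typed.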